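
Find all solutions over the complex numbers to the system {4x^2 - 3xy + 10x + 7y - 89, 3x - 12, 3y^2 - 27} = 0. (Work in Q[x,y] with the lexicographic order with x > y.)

{(4, 3)}

Compute a lex Gröbner basis by Buchberger's algorithm.
f_1 = 4x^2 - 3xy + 10x + 7y - 89, LT = x^2.
f_2 = 3x - 12, LT = x.
f_3 = 3y^2 - 27, LT = y^2.

S(f_1,f_2): lcm = x^2. S = -3/4xy + 13/2x + 7/4y - 89/4.
  leading term xy: subtract (-1/4y)·f_2 from -3/4xy + 13/2x + 7/4y - 89/4 → 13/2x - 5/4y - 89/4
  leading term x: subtract (13/6)·f_2 from 13/2x - 5/4y - 89/4 → -5/4y + 15/4
  leading term y: no divisor's leading term divides it; move -5/4y to the remainder.
  leading term 1: no divisor's leading term divides it; move 15/4 to the remainder.
  remainder -5/4y + 15/4 ≠ 0; add h_4 = -5/4y + 15/4 to the basis.

The other S-polynomials (S(f_1,f_3), S(f_2,f_3), S(f_1,h_4), S(f_2,h_4), S(f_3,h_4)) all reduce to 0 modulo the current basis, so we have a Gröbner basis.
Inter-reduce: drop elements whose leading term is divisible by another's, tail-reduce, and make monic.
Reduced Gröbner basis: {x - 4, y - 3}.

A lex Gröbner basis eliminates variables successively. Here y - 3 depends only on y, with roots {3}; lifting each root through the earlier basis elements recovers the full solutions.
  y = 3: the earlier basis element becomes x - 4 = 0, giving x = 4 — point (4, 3).
Zero-dimensionality of the ideal guarantees finitely many solutions over ℂ.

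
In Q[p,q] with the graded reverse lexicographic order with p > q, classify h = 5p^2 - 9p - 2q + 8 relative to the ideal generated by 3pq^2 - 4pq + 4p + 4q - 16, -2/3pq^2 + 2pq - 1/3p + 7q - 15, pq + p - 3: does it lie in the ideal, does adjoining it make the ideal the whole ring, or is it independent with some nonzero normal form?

5p^2 - 9p - 2q + 8 lies in I (it reduces to 0).

First compute the reduced Gröbner basis of I by Buchberger's algorithm.
f_1 = 3pq^2 - 4pq + 4p + 4q - 16, LT = pq^2.
f_2 = -2/3pq^2 + 2pq - 1/3p + 7q - 15, LT = pq^2.
f_3 = pq + p - 3, LT = pq.

S(f_1,f_2): lcm = pq^2. S = 5/3pq + 5/6p + 71/6q - 167/6.
  leading term pq: subtract (5/3)·f_3 from 5/3pq + 5/6p + 71/6q - 167/6 → -5/6p + 71/6q - 137/6
  leading term p: no divisor's leading term divides it; move -5/6p to the remainder.
  leading term q: no divisor's leading term divides it; move 71/6q to the remainder.
  leading term 1: no divisor's leading term divides it; move -137/6 to the remainder.
  remainder -5/6p + 71/6q - 137/6 ≠ 0; add k_4 = -5/6p + 71/6q - 137/6 to the basis.

S(f_1,f_3): lcm = pq^2. S = -7/3pq + 4/3p + 13/3q - 16/3.
  leading term pq: subtract (-7/3)·f_3 from -7/3pq + 4/3p + 13/3q - 16/3 → 11/3p + 13/3q - 37/3
  leading term p: subtract (-22/5)·k_4 from 11/3p + 13/3q - 37/3 → 282/5q - 564/5
  leading term q: no divisor's leading term divides it; move 282/5q to the remainder.
  leading term 1: no divisor's leading term divides it; move -564/5 to the remainder.
  remainder 282/5q - 564/5 ≠ 0; add k_5 = 282/5q - 564/5 to the basis.

The other S-polynomials (S(f_2,f_3), S(f_1,k_4), S(f_2,k_4), S(f_3,k_4), S(f_1,k_5), S(f_2,k_5), S(f_3,k_5), S(k_4,k_5)) all reduce to 0 modulo the current basis, so we have a Gröbner basis.
Inter-reduce: drop elements whose leading term is divisible by another's, tail-reduce, and make monic.
Reduced Gröbner basis: {p - 1, q - 2}.
Label its elements g_1 = p - 1, g_2 = q - 2.

Reduce h = 5p^2 - 9p - 2q + 8 modulo G:
  leading term p^2: subtract (5p)·g_1 from 5p^2 - 9p - 2q + 8 → -4p - 2q + 8
  leading term p: subtract (-4)·g_1 from -4p - 2q + 8 → -2q + 4
  leading term q: subtract (-2)·g_2 from -2q + 4 → 0
  normal form = 0.
Since the normal form is 0, h ∈ I.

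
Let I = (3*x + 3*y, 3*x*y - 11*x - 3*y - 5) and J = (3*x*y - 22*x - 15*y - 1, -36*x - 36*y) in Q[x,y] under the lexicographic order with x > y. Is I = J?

No, the ideals differ.

Equality of ideals is decidable: compute both reduced Gröbner bases (unique for the ordering) and check whether they agree.
Buchberger on the first generating set:
f_1 = 3*x + 3*y, LT = x.
f_2 = 3*x*y - 11*x - 3*y - 5, LT = x*y.

S(f_1,f_2): lcm = x*y. S = 11/3*x + y**2 + y + 5/3.
  leading term x: subtract (11/9)·f_1 from 11/3*x + y**2 + y + 5/3 → y**2 - 8/3*y + 5/3
  leading term y**2: no divisor's leading term divides it; move y**2 to the remainder.
  leading term y: no divisor's leading term divides it; move -8/3*y to the remainder.
  leading term 1: no divisor's leading term divides it; move 5/3 to the remainder.
  remainder y**2 - 8/3*y + 5/3 ≠ 0; add g_3 = y**2 - 8/3*y + 5/3 to the basis.

The other S-polynomials (S(f_1,g_3), S(f_2,g_3)) all reduce to 0 modulo the current basis, so we have a Gröbner basis.
Inter-reduce: drop elements whose leading term is divisible by another's, tail-reduce, and make monic.
Reduced Gröbner basis: {x + y, y**2 - 8/3*y + 5/3}.

Buchberger on the second generating set:
h_1 = 3*x*y - 22*x - 15*y - 1, LT = x*y.
h_2 = -36*x - 36*y, LT = x.

S(h_1,h_2): lcm = x*y. S = -22/3*x - y**2 - 5*y - 1/3.
  leading term x: subtract (11/54)·h_2 from -22/3*x - y**2 - 5*y - 1/3 → -y**2 + 7/3*y - 1/3
  leading term y**2: no divisor's leading term divides it; move -y**2 to the remainder.
  leading term y: no divisor's leading term divides it; move 7/3*y to the remainder.
  leading term 1: no divisor's leading term divides it; move -1/3 to the remainder.
  remainder -y**2 + 7/3*y - 1/3 ≠ 0; add k_3 = -y**2 + 7/3*y - 1/3 to the basis.

The other S-polynomials (S(h_1,k_3), S(h_2,k_3)) all reduce to 0 modulo the current basis, so we have a Gröbner basis.
Inter-reduce: drop elements whose leading term is divisible by another's, tail-reduce, and make monic.
Reduced Gröbner basis: {x + y, y**2 - 7/3*y + 1/3}.

These differ, so the ideals are not equal.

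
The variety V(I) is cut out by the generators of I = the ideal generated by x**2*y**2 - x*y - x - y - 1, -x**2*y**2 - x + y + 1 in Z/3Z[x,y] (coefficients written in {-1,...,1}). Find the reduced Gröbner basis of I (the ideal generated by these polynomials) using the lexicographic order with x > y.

f_1 = x**2*y**2 - x*y - x - y - 1, LT = x**2*y**2.
f_2 = -x**2*y**2 - x + y + 1, LT = x**2*y**2.

S(f_1,f_2): lcm = x**2*y**2. S = -x*y + x.
  leading term x*y: no divisor's leading term divides it; move -x*y to the remainder.
  leading term x: no divisor's leading term divides it; move x to the remainder.
  remainder -x*y + x ≠ 0; add g_3 = -x*y + x to the basis.

S(f_1,g_3): lcm = x**2*y**2. S = x**2*y - x*y - x - y - 1.
  leading term x**2*y: subtract (-x)·g_3 from x**2*y - x*y - x - y - 1 → x**2 - x*y - x - y - 1
  leading term x**2: no divisor's leading term divides it; move x**2 to the remainder.
  leading term x*y: subtract (1)·g_3 from -x*y - x - y - 1 → x - y - 1
  leading term x: no divisor's leading term divides it; move x to the remainder.
  leading term y: no divisor's leading term divides it; move -y to the remainder.
  leading term 1: no divisor's leading term divides it; move -1 to the remainder.
  remainder x**2 + x - y - 1 ≠ 0; add g_4 = x**2 + x - y - 1 to the basis.

S(f_1,g_4): lcm = x**2*y**2. S = -x*y**2 - x*y - x + y**3 + y**2 - y - 1.
  leading term x*y**2: subtract (y)·g_3 from -x*y**2 - x*y - x + y**3 + y**2 - y - 1 → x*y - x + y**3 + y**2 - y - 1
  leading term x*y: subtract (-1)·g_3 from x*y - x + y**3 + y**2 - y - 1 → y**3 + y**2 - y - 1
  leading term y**3: no divisor's leading term divides it; move y**3 to the remainder.
  leading term y**2: no divisor's leading term divides it; move y**2 to the remainder.
  leading term y: no divisor's leading term divides it; move -y to the remainder.
  leading term 1: no divisor's leading term divides it; move -1 to the remainder.
  remainder y**3 + y**2 - y - 1 ≠ 0; add g_5 = y**3 + y**2 - y - 1 to the basis.

S(g_3,g_4): lcm = x**2*y. S = -x**2 - x*y + y**2 + y.
  leading term x**2: subtract (-1)·g_4 from -x**2 - x*y + y**2 + y → -x*y + x + y**2 - 1
  leading term x*y: subtract (1)·g_3 from -x*y + x + y**2 - 1 → y**2 - 1
  leading term y**2: no divisor's leading term divides it; move y**2 to the remainder.
  leading term 1: no divisor's leading term divides it; move -1 to the remainder.
  remainder y**2 - 1 ≠ 0; add g_6 = y**2 - 1 to the basis.

The other S-polynomials (S(f_2,g_3), S(f_2,g_4), S(f_1,g_5), S(f_2,g_5), S(g_3,g_5), S(g_4,g_5), S(f_1,g_6), S(f_2,g_6), S(g_3,g_6), S(g_4,g_6), S(g_5,g_6)) all reduce to 0 modulo the current basis, so we have a Gröbner basis.
Inter-reduce: drop elements whose leading term is divisible by another's, tail-reduce, and make monic.

G = {x**2 + x - y - 1, x*y - x, y**2 - 1}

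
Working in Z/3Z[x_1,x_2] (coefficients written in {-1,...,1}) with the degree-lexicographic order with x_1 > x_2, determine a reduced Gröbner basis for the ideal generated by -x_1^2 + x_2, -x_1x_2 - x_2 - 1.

f_1 = -x_1^2 + x_2, LT = x_1^2.
f_2 = -x_1x_2 - x_2 - 1, LT = x_1x_2.

S(f_1,f_2): lcm = x_1^2x_2. S = -x_1x_2 - x_2^2 - x_1.
  reduce S modulo (f_1, f_2):
  remainder -x_2^2 - x_1 + x_2 + 1 ≠ 0; add g_3 = -x_2^2 - x_1 + x_2 + 1 to the basis.

The other S-polynomials (S(f_1,g_3), S(f_2,g_3)) all reduce to 0 modulo the current basis, so we have a Gröbner basis.

G = {x_1^2 - x_2, x_1x_2 + x_2 + 1, x_2^2 + x_1 - x_2 - 1}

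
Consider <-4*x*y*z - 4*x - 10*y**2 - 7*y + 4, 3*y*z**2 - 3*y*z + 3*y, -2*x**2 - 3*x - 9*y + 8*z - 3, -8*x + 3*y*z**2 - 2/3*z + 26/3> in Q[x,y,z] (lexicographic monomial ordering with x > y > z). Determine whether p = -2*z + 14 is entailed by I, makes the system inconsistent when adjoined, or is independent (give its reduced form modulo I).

First compute the reduced Gröbner basis of I by Buchberger's algorithm.
f_1 = -4*x*y*z - 4*x - 10*y**2 - 7*y + 4, LT = x*y*z.
f_2 = 3*y*z**2 - 3*y*z + 3*y, LT = y*z**2.
f_3 = -2*x**2 - 3*x - 9*y + 8*z - 3, LT = x**2.
f_4 = -8*x + 3*y*z**2 - 2/3*z + 26/3, LT = x.

S(f_1,f_2): lcm = x*y*z**2. S = x*y*z - x*y + x*z + 5/2*y**2*z + 7/4*y*z - z.
  reduce S modulo (f_1, f_2, f_3, f_4):
  remainder 17/8*y**2*z - 17/8*y**2 + 35/24*y*z - 17/6*y - 1/12*z**2 + 1/6*z - 1/12 ≠ 0; add h_5 = 17/8*y**2*z - 17/8*y**2 + 35/24*y*z - 17/6*y - 1/12*z**2 + 1/6*z - 1/12 to the basis.

S(f_1,f_3): lcm = x**2*y*z. S = x**2 + 5/2*x*y**2 - 3/2*x*y*z + 7/4*x*y - x - 9/2*y**2*z + 4*y*z**2 - 3/2*y*z.
  reduce S modulo (f_1, f_2, f_3, f_4, h_5):
  remainder 641/272*y**2 + 429875/83232*y*z - 24149/2448*y - 7663/41616*z**2 + 92629/20808*z - 177595/41616 ≠ 0; add h_6 = 641/272*y**2 + 429875/83232*y*z - 24149/2448*y - 7663/41616*z**2 + 92629/20808*z - 177595/41616 to the basis.

S(f_1,f_4): lcm = x*y*z. S = x + 3/8*y**2*z**3 + 5/2*y**2 - 1/12*y*z**2 + 13/12*y*z + 7/4*y - 1.
  reduce S modulo (f_1, f_2, f_3, f_4, h_5, h_6):
  remainder -302957/92304*y*z + 238919/23076*y + 7663/46152*z**2 - 23638/5769*z + 181441/46152 ≠ 0; add h_7 = -302957/92304*y*z + 238919/23076*y + 7663/46152*z**2 - 23638/5769*z + 181441/46152 to the basis.

S(f_3,f_4): lcm = x**2. S = 3/8*x*y*z**2 - 1/12*x*z + 31/12*x + 9/2*y - 4*z + 3/2.
  reduce S modulo (f_1, f_2, f_3, f_4, h_5, h_6, h_7):
  remainder 155606549/19389248*y + 7021447/87251616*z**2 - 545379113/87251616*z + 15834049/2566224 ≠ 0; add h_8 = 155606549/19389248*y + 7021447/87251616*z**2 - 545379113/87251616*z + 15834049/2566224 to the basis.

S(f_1,h_5): lcm = x*y**2*z. S = x*y**2 - 35/51*x*y*z + 7/3*x*y + 2/51*x*z**2 - 4/51*x*z + 2/51*x + 5/2*y**3 + 7/4*y**2 - y.
  reduce S modulo (f_1, f_2, f_3, f_4, h_5, h_6, h_7, h_8):
  remainder -1/306*z**3 - 73357248978949/333557509321683*z**2 - 4428477591050011/333557509321683*z + 9005849794497931/667115018643366 ≠ 0; add h_9 = -1/306*z**3 - 73357248978949/333557509321683*z**2 - 4428477591050011/333557509321683*z + 9005849794497931/667115018643366 to the basis.

S(f_2,h_5): lcm = y**2*z**2. S = y**2 - 35/51*y*z**2 + 4/3*y*z + 2/51*z**3 - 4/51*z**2 + 2/51*z.
  reduce S modulo (f_1, f_2, f_3, f_4, h_5, h_6, h_7, h_8, h_9):
  remainder -302149453675840/111185836440561*z**2 - 17705189906440000/111185836440561*z + 18007339360115840/111185836440561 ≠ 0; add h_10 = -302149453675840/111185836440561*z**2 - 17705189906440000/111185836440561*z + 18007339360115840/111185836440561 to the basis.

S(f_1,h_6): lcm = x*y**2*z. S = -429875/196146*x*y*z**2 + 24149/5769*x*y*z + x*y + 7663/98073*x*z**3 - 185258/98073*x*z**2 + 177595/98073*x*z + 5/2*y**3 + 7/4*y**2 - y.
  reduce S modulo (f_1, f_2, f_3, f_4, h_5, h_6, h_7, h_8, h_9, h_10):
  remainder -921813549533186518035166317322456/605650167321225876035466731433*z + 921813549533186518035166317322456/605650167321225876035466731433 ≠ 0; add h_11 = -921813549533186518035166317322456/605650167321225876035466731433*z + 921813549533186518035166317322456/605650167321225876035466731433 to the basis.

The other S-polynomials (S(f_2,f_3), S(f_2,f_4), S(f_3,h_5), S(f_4,h_5), S(f_2,h_6), S(f_3,h_6), S(f_4,h_6), S(h_5,h_6), S(f_1,h_7), S(f_2,h_7), S(f_3,h_7), S(f_4,h_7), S(h_5,h_7), S(h_6,h_7), S(f_1,h_8), S(f_2,h_8), S(f_3,h_8), S(f_4,h_8), S(h_5,h_8), S(h_6,h_8), S(h_7,h_8), S(f_1,h_9), S(f_2,h_9), S(f_3,h_9), S(f_4,h_9), S(h_5,h_9), S(h_6,h_9), S(h_7,h_9), S(h_8,h_9), S(f_1,h_10), S(f_2,h_10), S(f_3,h_10), S(f_4,h_10), S(h_5,h_10), S(h_6,h_10), S(h_7,h_10), S(h_8,h_10), S(h_9,h_10), S(f_1,h_11), S(f_2,h_11), S(f_3,h_11), S(f_4,h_11), S(h_5,h_11), S(h_6,h_11), S(h_7,h_11), S(h_8,h_11), S(h_9,h_11), S(h_10,h_11)) all reduce to 0 modulo the current basis, so we have a Gröbner basis.
Inter-reduce: drop elements whose leading term is divisible by another's, tail-reduce, and make monic.
Reduced Gröbner basis: {x - 1, y, z - 1}.
Label its elements g_1 = x - 1, g_2 = y, g_3 = z - 1.

Reduce p = -2*z + 14 modulo G:
  leading term z: subtract (-2)·g_3 from -2*z + 14 → 12
  leading term 1: no divisor's leading term divides it; move 12 to the remainder.
  normal form = 12.
The normal form is nonzero, so p ∉ I. Since p minus its normal form lies in I, I + (p) = I + (r) where r = 12; decide whether this ideal is the whole ring.
Here r = 12 is a nonzero constant, hence a unit: 1 ∈ I + (p), the Gröbner basis of I + (p) is {1}, and the enlarged system has no common solution — adjoining p is inconsistent.

Adjoining -2*z + 14 makes the ideal the whole ring: the system is inconsistent.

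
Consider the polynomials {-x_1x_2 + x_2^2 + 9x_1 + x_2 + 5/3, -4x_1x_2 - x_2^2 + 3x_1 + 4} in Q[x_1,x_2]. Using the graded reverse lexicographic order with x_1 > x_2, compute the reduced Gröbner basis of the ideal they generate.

f_1 = -x_1x_2 + x_2^2 + 9x_1 + x_2 + 5/3, LT = x_1x_2.
f_2 = -4x_1x_2 - x_2^2 + 3x_1 + 4, LT = x_1x_2.

S(f_1,f_2): lcm = x_1x_2. S = -5/4x_2^2 - 33/4x_1 - x_2 - 2/3.
  reduce S modulo (f_1, f_2):
  remainder -5/4x_2^2 - 33/4x_1 - x_2 - 2/3 ≠ 0; add g_3 = -5/4x_2^2 - 33/4x_1 - x_2 - 2/3 to the basis.

S(f_1,g_3): lcm = x_1x_2^2. S = -x_2^3 - 33/5x_1^2 - 49/5x_1x_2 - x_2^2 - 8/15x_1 - 5/3x_2.
  reduce S modulo (f_1, f_2, g_3):
  remainder -33/5x_1^2 - 517/75x_1 - 121/75x_2 - 88/25 ≠ 0; add g_4 = -33/5x_1^2 - 517/75x_1 - 121/75x_2 - 88/25 to the basis.

The other S-polynomials (S(f_2,g_3), S(f_1,g_4), S(f_2,g_4), S(g_3,g_4)) all reduce to 0 modulo the current basis, so we have a Gröbner basis.
Inter-reduce: drop elements whose leading term is divisible by another's, tail-reduce, and make monic.

G = {x_1^2 + 47/45x_1 + 11/45x_2 + 8/15, x_1x_2 - 12/5x_1 - 1/5x_2 - 17/15, x_2^2 + 33/5x_1 + 4/5x_2 + 8/15}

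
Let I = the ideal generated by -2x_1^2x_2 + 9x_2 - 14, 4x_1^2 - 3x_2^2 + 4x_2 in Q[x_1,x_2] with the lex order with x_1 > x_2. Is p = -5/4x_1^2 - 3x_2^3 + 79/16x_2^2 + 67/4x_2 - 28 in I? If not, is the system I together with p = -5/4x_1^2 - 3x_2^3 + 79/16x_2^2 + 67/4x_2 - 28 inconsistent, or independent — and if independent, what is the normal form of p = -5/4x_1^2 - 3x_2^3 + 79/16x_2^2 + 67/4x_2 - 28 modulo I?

First compute the reduced Gröbner basis of I by Buchberger's algorithm.
f_1 = -2x_1^2x_2 + 9x_2 - 14, LT = x_1^2x_2.
f_2 = 4x_1^2 - 3x_2^2 + 4x_2, LT = x_1^2.

S(f_1,f_2): lcm = x_1^2x_2. S = 3/4x_2^3 - x_2^2 - 9/2x_2 + 7.
  leading term x_2^3: no divisor's leading term divides it; move 3/4x_2^3 to the remainder.
  leading term x_2^2: no divisor's leading term divides it; move -x_2^2 to the remainder.
  leading term x_2: no divisor's leading term divides it; move -9/2x_2 to the remainder.
  leading term 1: no divisor's leading term divides it; move 7 to the remainder.
  remainder 3/4x_2^3 - x_2^2 - 9/2x_2 + 7 ≠ 0; add h_3 = 3/4x_2^3 - x_2^2 - 9/2x_2 + 7 to the basis.

The other S-polynomials (S(f_1,h_3), S(f_2,h_3)) all reduce to 0 modulo the current basis, so we have a Gröbner basis.
Inter-reduce: drop elements whose leading term is divisible by another's, tail-reduce, and make monic.
Reduced Gröbner basis: {x_1^2 - 3/4x_2^2 + x_2, x_2^3 - 4/3x_2^2 - 6x_2 + 28/3}.
Label its elements g_1 = x_1^2 - 3/4x_2^2 + x_2, g_2 = x_2^3 - 4/3x_2^2 - 6x_2 + 28/3.

Reduce p = -5/4x_1^2 - 3x_2^3 + 79/16x_2^2 + 67/4x_2 - 28 modulo G:
  leading term x_1^2: subtract (-5/4)·g_1 from -5/4x_1^2 - 3x_2^3 + 79/16x_2^2 + 67/4x_2 - 28 → -3x_2^3 + 4x_2^2 + 18x_2 - 28
  leading term x_2^3: subtract (-3)·g_2 from -3x_2^3 + 4x_2^2 + 18x_2 - 28 → 0
  normal form = 0.
Since the normal form is 0, p ∈ I.

-5/4x_1^2 - 3x_2^3 + 79/16x_2^2 + 67/4x_2 - 28 lies in I (it reduces to 0).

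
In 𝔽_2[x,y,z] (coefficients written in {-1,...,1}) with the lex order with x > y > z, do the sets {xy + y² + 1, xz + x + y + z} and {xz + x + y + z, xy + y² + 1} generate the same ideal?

Yes, the ideals are equal.

For a fixed monomial order, each ideal has a unique reduced Gröbner basis; comparing bases decides equality.
Buchberger on the first generating set:
f_1 = xy + y² + 1, LT = xy.
f_2 = xz + x + y + z, LT = xz.

S(f_1,f_2): lcm = xyz. S = xy + y²z + y² + yz + z.
  reduce S modulo (f_1, f_2):
  remainder y²z + yz + z + 1 ≠ 0; add g_3 = y²z + yz + z + 1 to the basis.

The other S-polynomials (S(f_1,g_3), S(f_2,g_3)) all reduce to 0 modulo the current basis, so we have a Gröbner basis.
Inter-reduce: drop elements whose leading term is divisible by another's, tail-reduce, and make monic.
Reduced Gröbner basis: {xy + y² + 1, xz + x + y + z, y²z + yz + z + 1}.

Buchberger on the second generating set:
h_1 = xz + x + y + z, LT = xz.
h_2 = xy + y² + 1, LT = xy.

S(h_1,h_2): lcm = xyz. S = xy + y²z + y² + yz + z.
  reduce S modulo (h_1, h_2):
  remainder y²z + yz + z + 1 ≠ 0; add k_3 = y²z + yz + z + 1 to the basis.

The other S-polynomials (S(h_1,k_3), S(h_2,k_3)) all reduce to 0 modulo the current basis, so we have a Gröbner basis.
Inter-reduce: drop elements whose leading term is divisible by another's, tail-reduce, and make monic.
Reduced Gröbner basis: {xy + y² + 1, xz + x + y + z, y²z + yz + z + 1}.

Same reduced basis, so the two generating sets span the same ideal.
The same test decides containment: I ⊆ J iff every generator of I reduces to 0 modulo a Gröbner basis of J.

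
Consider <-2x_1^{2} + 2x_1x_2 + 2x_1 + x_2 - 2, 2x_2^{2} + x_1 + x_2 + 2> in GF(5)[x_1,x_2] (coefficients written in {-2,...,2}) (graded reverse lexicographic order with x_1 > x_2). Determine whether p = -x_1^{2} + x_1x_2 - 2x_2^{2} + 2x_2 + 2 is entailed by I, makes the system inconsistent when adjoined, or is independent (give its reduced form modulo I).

First compute the reduced Gröbner basis of I by Buchberger's algorithm.
f_1 = -2x_1^{2} + 2x_1x_2 + 2x_1 + x_2 - 2, LT = x_1^{2}.
f_2 = 2x_2^{2} + x_1 + x_2 + 2, LT = x_2^{2}.

S(f_1,f_2): leading monomials are coprime, so the S-polynomial reduces to 0 (Buchberger's first criterion).
Every S-polynomial of the final basis reduces to 0, so we have a Gröbner basis.
Inter-reduce: drop elements whose leading term is divisible by another's, tail-reduce, and make monic.
Reduced Gröbner basis: {x_1^{2} - x_1x_2 - x_1 + 2x_2 + 1, x_2^{2} - 2x_1 - 2x_2 + 1}.
Label its elements g_1 = x_1^{2} - x_1x_2 - x_1 + 2x_2 + 1, g_2 = x_2^{2} - 2x_1 - 2x_2 + 1.

Reduce p = -x_1^{2} + x_1x_2 - 2x_2^{2} + 2x_2 + 2 modulo G:
  leading term x_1^{2}: subtract (-1)·g_1 from -x_1^{2} + x_1x_2 - 2x_2^{2} + 2x_2 + 2 → -2x_2^{2} - x_1 - x_2 - 2
  leading term x_2^{2}: subtract (-2)·g_2 from -2x_2^{2} - x_1 - x_2 - 2 → 0
  normal form = 0.
Since the normal form is 0, p ∈ I.

-x_1^{2} + x_1x_2 - 2x_2^{2} + 2x_2 + 2 lies in I (it reduces to 0).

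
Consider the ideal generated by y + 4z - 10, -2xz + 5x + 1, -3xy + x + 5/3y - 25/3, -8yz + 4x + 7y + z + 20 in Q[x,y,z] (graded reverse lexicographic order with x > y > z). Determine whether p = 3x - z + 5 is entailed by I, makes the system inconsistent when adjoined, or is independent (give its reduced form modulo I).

First compute the reduced Gröbner basis of I by Buchberger's algorithm.
f_1 = y + 4z - 10, LT = y.
f_2 = -2xz + 5x + 1, LT = xz.
f_3 = -3xy + x + 5/3y - 25/3, LT = xy.
f_4 = -8yz + 4x + 7y + z + 20, LT = yz.

S(f_1,f_3): lcm = xy. S = 4xz - 29/3x + 5/9y - 25/9.
  leading term xz: subtract (-2)·f_2 from 4xz - 29/3x + 5/9y - 25/9 → 1/3x + 5/9y - 7/9
  leading term x: no divisor's leading term divides it; move 1/3x to the remainder.
  leading term y: subtract (5/9)·f_1 from 5/9y - 7/9 → -20/9z + 43/9
  leading term z: no divisor's leading term divides it; move -20/9z to the remainder.
  leading term 1: no divisor's leading term divides it; move 43/9 to the remainder.
  remainder 1/3x - 20/9z + 43/9 ≠ 0; add h_5 = 1/3x - 20/9z + 43/9 to the basis.

S(f_1,f_4): lcm = yz. S = 4z^2 + 1/2x + 7/8y - 79/8z + 5/2.
  leading term z^2: no divisor's leading term divides it; move 4z^2 to the remainder.
  leading term x: subtract (3/2)·h_5 from 1/2x + 7/8y - 79/8z + 5/2 → 7/8y - 157/24z - 14/3
  leading term y: subtract (7/8)·f_1 from 7/8y - 157/24z - 14/3 → -241/24z + 49/12
  leading term z: no divisor's leading term divides it; move -241/24z to the remainder.
  leading term 1: no divisor's leading term divides it; move 49/12 to the remainder.
  remainder 4z^2 - 241/24z + 49/12 ≠ 0; add h_6 = 4z^2 - 241/24z + 49/12 to the basis.

S(f_2,f_3): lcm = xyz. S = -5/2xy + 1/3xz + 5/9yz - 1/2y - 25/9z.
  leading term xy: subtract (-5/2x)·f_1 from -5/2xy + 1/3xz + 5/9yz - 1/2y - 25/9z → 31/3xz + 5/9yz - 25x - 1/2y - 25/9z
  leading term xz: subtract (-31/6)·f_2 from 31/3xz + 5/9yz - 25x - 1/2y - 25/9z → 5/9yz + 5/6x - 1/2y - 25/9z + 31/6
  leading term yz: subtract (5/9z)·f_1 from 5/9yz + 5/6x - 1/2y - 25/9z + 31/6 → -20/9z^2 + 5/6x - 1/2y + 25/9z + 31/6
  leading term z^2: subtract (-5/9)·h_6 from -20/9z^2 + 5/6x - 1/2y + 25/9z + 31/6 → 5/6x - 1/2y - 605/216z + 803/108
  leading term x: subtract (5/2)·h_5 from 5/6x - 1/2y - 605/216z + 803/108 → -1/2y + 595/216z - 487/108
  leading term y: subtract (-1/2)·f_1 from -1/2y + 595/216z - 487/108 → 1027/216z - 1027/108
  leading term z: no divisor's leading term divides it; move 1027/216z to the remainder.
  leading term 1: no divisor's leading term divides it; move -1027/108 to the remainder.
  remainder 1027/216z - 1027/108 ≠ 0; add h_7 = 1027/216z - 1027/108 to the basis.

The other S-polynomials (S(f_1,f_2), S(f_2,f_4), S(f_3,f_4), S(f_1,h_5), S(f_2,h_5), S(f_3,h_5), S(f_4,h_5), S(f_1,h_6), S(f_2,h_6), S(f_3,h_6), S(f_4,h_6), S(h_5,h_6), S(f_1,h_7), S(f_2,h_7), S(f_3,h_7), S(f_4,h_7), S(h_5,h_7), S(h_6,h_7)) all reduce to 0 modulo the current basis, so we have a Gröbner basis.
Inter-reduce: drop elements whose leading term is divisible by another's, tail-reduce, and make monic.
Reduced Gröbner basis: {x + 1, y - 2, z - 2}.
Label its elements g_1 = x + 1, g_2 = y - 2, g_3 = z - 2.

Reduce p = 3x - z + 5 modulo G:
  leading term x: subtract (3)·g_1 from 3x - z + 5 → -z + 2
  leading term z: subtract (-1)·g_3 from -z + 2 → 0
  normal form = 0.
Since the normal form is 0, p ∈ I.

3x - z + 5 lies in I (it reduces to 0).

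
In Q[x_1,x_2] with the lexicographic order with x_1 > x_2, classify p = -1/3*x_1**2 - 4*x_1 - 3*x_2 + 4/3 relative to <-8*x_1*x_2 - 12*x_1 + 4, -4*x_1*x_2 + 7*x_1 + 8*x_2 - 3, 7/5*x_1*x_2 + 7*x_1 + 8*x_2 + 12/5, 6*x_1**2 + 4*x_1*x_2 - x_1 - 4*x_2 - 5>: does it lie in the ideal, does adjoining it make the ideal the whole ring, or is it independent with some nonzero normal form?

-1/3*x_1**2 - 4*x_1 - 3*x_2 + 4/3 lies in I (it reduces to 0).

First compute the reduced Gröbner basis of I by Buchberger's algorithm.
f_1 = -8*x_1*x_2 - 12*x_1 + 4, LT = x_1*x_2.
f_2 = -4*x_1*x_2 + 7*x_1 + 8*x_2 - 3, LT = x_1*x_2.
f_3 = 7/5*x_1*x_2 + 7*x_1 + 8*x_2 + 12/5, LT = x_1*x_2.
f_4 = 6*x_1**2 + 4*x_1*x_2 - x_1 - 4*x_2 - 5, LT = x_1**2.

S(f_1,f_2): lcm = x_1*x_2. S = 13/4*x_1 + 2*x_2 - 5/4.
  leading term x_1: no divisor's leading term divides it; move 13/4*x_1 to the remainder.
  leading term x_2: no divisor's leading term divides it; move 2*x_2 to the remainder.
  leading term 1: no divisor's leading term divides it; move -5/4 to the remainder.
  remainder 13/4*x_1 + 2*x_2 - 5/4 ≠ 0; add h_5 = 13/4*x_1 + 2*x_2 - 5/4 to the basis.

S(f_1,f_3): lcm = x_1*x_2. S = -7/2*x_1 - 40/7*x_2 - 31/14.
  leading term x_1: subtract (-14/13)·h_5 from -7/2*x_1 - 40/7*x_2 - 31/14 → -324/91*x_2 - 324/91
  leading term x_2: no divisor's leading term divides it; move -324/91*x_2 to the remainder.
  leading term 1: no divisor's leading term divides it; move -324/91 to the remainder.
  remainder -324/91*x_2 - 324/91 ≠ 0; add h_6 = -324/91*x_2 - 324/91 to the basis.

The other S-polynomials (S(f_1,f_4), S(f_2,f_3), S(f_2,f_4), S(f_3,f_4), S(f_1,h_5), S(f_2,h_5), S(f_3,h_5), S(f_4,h_5), S(f_1,h_6), S(f_2,h_6), S(f_3,h_6), S(f_4,h_6), S(h_5,h_6)) all reduce to 0 modulo the current basis, so we have a Gröbner basis.
Inter-reduce: drop elements whose leading term is divisible by another's, tail-reduce, and make monic.
Reduced Gröbner basis: {x_1 - 1, x_2 + 1}.
Label its elements g_1 = x_1 - 1, g_2 = x_2 + 1.

Reduce p = -1/3*x_1**2 - 4*x_1 - 3*x_2 + 4/3 modulo G:
  leading term x_1**2: subtract (-1/3*x_1)·g_1 from -1/3*x_1**2 - 4*x_1 - 3*x_2 + 4/3 → -13/3*x_1 - 3*x_2 + 4/3
  leading term x_1: subtract (-13/3)·g_1 from -13/3*x_1 - 3*x_2 + 4/3 → -3*x_2 - 3
  leading term x_2: subtract (-3)·g_2 from -3*x_2 - 3 → 0
  normal form = 0.
Since the normal form is 0, p ∈ I.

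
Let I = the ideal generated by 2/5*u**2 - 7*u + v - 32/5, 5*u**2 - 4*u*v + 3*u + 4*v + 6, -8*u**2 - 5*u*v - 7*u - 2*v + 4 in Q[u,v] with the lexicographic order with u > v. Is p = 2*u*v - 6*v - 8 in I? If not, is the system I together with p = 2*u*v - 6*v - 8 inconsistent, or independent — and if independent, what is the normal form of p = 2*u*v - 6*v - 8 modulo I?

First compute the reduced Gröbner basis of I by Buchberger's algorithm.
f_1 = 2/5*u**2 - 7*u + v - 32/5, LT = u**2.
f_2 = 5*u**2 - 4*u*v + 3*u + 4*v + 6, LT = u**2.
f_3 = -8*u**2 - 5*u*v - 7*u - 2*v + 4, LT = u**2.

S(f_1,f_2): lcm = u**2. S = 4/5*u*v - 181/10*u + 17/10*v - 86/5.
  reduce S modulo (f_1, f_2, f_3):
  remainder 4/5*u*v - 181/10*u + 17/10*v - 86/5 ≠ 0; add h_4 = 4/5*u*v - 181/10*u + 17/10*v - 86/5 to the basis.

S(f_1,f_3): lcm = u**2. S = -5/8*u*v - 147/8*u + 9/4*v - 31/2.
  reduce S modulo (f_1, f_2, f_3, h_4):
  remainder -2081/64*u + 229/64*v - 463/16 ≠ 0; add h_5 = -2081/64*u + 229/64*v - 463/16 to the basis.

S(f_1,h_4): lcm = u**2*v. S = 181/8*u**2 - 157/8*u*v + 43/2*u + 5/2*v**2 - 16*v.
  reduce S modulo (f_1, f_2, f_3, h_4, h_5):
  remainder 5/2*v**2 - 281219/8324*v - 302029/8324 ≠ 0; add h_6 = 5/2*v**2 - 281219/8324*v - 302029/8324 to the basis.

S(f_3,h_4): lcm = u**2*v. S = 181/8*u**2 + 5/8*u*v**2 - 5/4*u*v + 43/2*u + 1/4*v**2 - 1/2*v.
  reduce S modulo (f_1, f_2, f_3, h_4, h_5, h_6):
  remainder -10064241/1331840*v - 10064241/1331840 ≠ 0; add h_7 = -10064241/1331840*v - 10064241/1331840 to the basis.

The other S-polynomials (S(f_2,f_3), S(f_2,h_4), S(f_1,h_5), S(f_2,h_5), S(f_3,h_5), S(h_4,h_5), S(f_1,h_6), S(f_2,h_6), S(f_3,h_6), S(h_4,h_6), S(h_5,h_6), S(f_1,h_7), S(f_2,h_7), S(f_3,h_7), S(h_4,h_7), S(h_5,h_7), S(h_6,h_7)) all reduce to 0 modulo the current basis, so we have a Gröbner basis.
Inter-reduce: drop elements whose leading term is divisible by another's, tail-reduce, and make monic.
Reduced Gröbner basis: {u + 1, v + 1}.
Label its elements g_1 = u + 1, g_2 = v + 1.

Reduce p = 2*u*v - 6*v - 8 modulo G:
  leading term u*v: subtract (2*v)·g_1 from 2*u*v - 6*v - 8 → -8*v - 8
  leading term v: subtract (-8)·g_2 from -8*v - 8 → 0
  normal form = 0.
Since the normal form is 0, p ∈ I.

The remainder on division by a Gröbner basis is unique — it is the normal form.

2*u*v - 6*v - 8 lies in I (it reduces to 0).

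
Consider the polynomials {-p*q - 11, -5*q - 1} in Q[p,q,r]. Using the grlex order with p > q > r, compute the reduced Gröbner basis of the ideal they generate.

f_1 = -p*q - 11, LT = p*q.
f_2 = -5*q - 1, LT = q.

S(f_1,f_2): lcm = p*q. S = -1/5*p + 11.
  leading term p: no divisor's leading term divides it; move -1/5*p to the remainder.
  leading term 1: no divisor's leading term divides it; move 11 to the remainder.
  remainder -1/5*p + 11 ≠ 0; add g_3 = -1/5*p + 11 to the basis.

The other S-polynomials (S(f_1,g_3), S(f_2,g_3)) all reduce to 0 modulo the current basis, so we have a Gröbner basis.
Inter-reduce: drop elements whose leading term is divisible by another's, tail-reduce, and make monic.

G = {p - 55, q + 1/5}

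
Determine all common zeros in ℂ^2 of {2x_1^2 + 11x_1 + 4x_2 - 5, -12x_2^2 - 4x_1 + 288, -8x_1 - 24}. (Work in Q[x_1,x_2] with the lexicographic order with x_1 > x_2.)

Compute a lex Gröbner basis by Buchberger's algorithm.
f_1 = 2x_1^2 + 11x_1 + 4x_2 - 5, LT = x_1^2.
f_2 = -4x_1 - 12x_2^2 + 288, LT = x_1.
f_3 = -8x_1 - 24, LT = x_1.

S(f_1,f_2): lcm = x_1^2. S = -3x_1x_2^2 + 155/2x_1 + 2x_2 - 5/2.
  reduce S modulo (f_1, f_2, f_3):
  remainder 9x_2^4 - 897/2x_2^2 + 2x_2 + 11155/2 ≠ 0; add h_4 = 9x_2^4 - 897/2x_2^2 + 2x_2 + 11155/2 to the basis.

S(f_1,f_3): lcm = x_1^2. S = 5/2x_1 + 2x_2 - 5/2.
  reduce S modulo (f_1, f_2, f_3, h_4):
  remainder -15/2x_2^2 + 2x_2 + 355/2 ≠ 0; add h_5 = -15/2x_2^2 + 2x_2 + 355/2 to the basis.

S(f_2,f_3): lcm = x_1. S = 3x_2^2 - 75.
  reduce S modulo (f_1, f_2, f_3, h_4, h_5):
  remainder 4/5x_2 - 4 ≠ 0; add h_6 = 4/5x_2 - 4 to the basis.

The other S-polynomials (S(f_1,h_4), S(f_2,h_4), S(f_3,h_4), S(f_1,h_5), S(f_2,h_5), S(f_3,h_5), S(h_4,h_5), S(f_1,h_6), S(f_2,h_6), S(f_3,h_6), S(h_4,h_6), S(h_5,h_6)) all reduce to 0 modulo the current basis, so we have a Gröbner basis.
Inter-reduce: drop elements whose leading term is divisible by another's, tail-reduce, and make monic.
Reduced Gröbner basis: {x_1 + 3, x_2 - 5}.

The lex basis is triangular: the last element involves only x_2. Solving x_2 - 5 = 0 gives x_2 ∈ {5}; substituting each value into the earlier elements determines the remaining variables.
  x_2 = 5: the earlier basis element becomes x_1 + 3 = 0, giving x_1 = -3 — point (-3, 5).
A lex Gröbner basis triangularizes the system, enabling back-substitution.

{(-3, 5)}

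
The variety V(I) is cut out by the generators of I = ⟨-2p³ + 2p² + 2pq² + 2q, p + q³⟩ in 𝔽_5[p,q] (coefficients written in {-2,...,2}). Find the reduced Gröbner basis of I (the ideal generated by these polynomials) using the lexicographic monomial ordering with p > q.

The reduced Gröbner basis is the canonical form of the ideal for this ordering.

f_1 = -2p³ + 2p² + 2pq² + 2q, LT = p³.
f_2 = p + q³, LT = p.

S(f_1,f_2): lcm = p³. S = -p²q³ - p² - pq² - q.
  leading term p²q³: subtract (-pq³)·f_2 from -p²q³ - p² - pq² - q → -p² + pq⁶ - pq² - q
  leading term p²: subtract (-p)·f_2 from -p² + pq⁶ - pq² - q → pq⁶ + pq³ - pq² - q
  leading term pq⁶: subtract (q⁶)·f_2 from pq⁶ + pq³ - pq² - q → pq³ - pq² - q⁹ - q
  leading term pq³: subtract (q³)·f_2 from pq³ - pq² - q⁹ - q → -pq² - q⁹ - q⁶ - q
  leading term pq²: subtract (-q²)·f_2 from -pq² - q⁹ - q⁶ - q → -q⁹ - q⁶ + q⁵ - q
  leading term q⁹: no divisor's leading term divides it; move -q⁹ to the remainder.
  leading term q⁶: no divisor's leading term divides it; move -q⁶ to the remainder.
  leading term q⁵: no divisor's leading term divides it; move q⁵ to the remainder.
  leading term q: no divisor's leading term divides it; move -q to the remainder.
  remainder -q⁹ - q⁶ + q⁵ - q ≠ 0; add g_3 = -q⁹ - q⁶ + q⁵ - q to the basis.

S(f_1,g_3): leading monomials are coprime, so the S-polynomial reduces to 0 (Buchberger's first criterion).
S(f_2,g_3): leading monomials are coprime, so the S-polynomial reduces to 0 (Buchberger's first criterion).
Every S-polynomial of the final basis reduces to 0, so we have a Gröbner basis.
Inter-reduce: drop elements whose leading term is divisible by another's, tail-reduce, and make monic.

G = {p + q³, q⁹ + q⁶ - q⁵ + q}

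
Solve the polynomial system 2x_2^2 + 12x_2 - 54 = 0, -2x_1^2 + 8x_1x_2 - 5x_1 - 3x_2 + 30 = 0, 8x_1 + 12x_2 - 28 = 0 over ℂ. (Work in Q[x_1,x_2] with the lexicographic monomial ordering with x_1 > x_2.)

{(-1, 3)}

Compute a lex Gröbner basis by Buchberger's algorithm.
f_1 = 2x_2^2 + 12x_2 - 54, LT = x_2^2.
f_2 = -2x_1^2 + 8x_1x_2 - 5x_1 - 3x_2 + 30, LT = x_1^2.
f_3 = 8x_1 + 12x_2 - 28, LT = x_1.

S(f_2,f_3): lcm = x_1^2. S = -11/2x_1x_2 + 6x_1 + 3/2x_2 - 15.
  leading term x_1x_2: subtract (-11/16x_2)·f_3 from -11/2x_1x_2 + 6x_1 + 3/2x_2 - 15 → 6x_1 + 33/4x_2^2 - 71/4x_2 - 15
  leading term x_1: subtract (3/4)·f_3 from 6x_1 + 33/4x_2^2 - 71/4x_2 - 15 → 33/4x_2^2 - 107/4x_2 + 6
  leading term x_2^2: subtract (33/8)·f_1 from 33/4x_2^2 - 107/4x_2 + 6 → -305/4x_2 + 915/4
  leading term x_2: no divisor's leading term divides it; move -305/4x_2 to the remainder.
  leading term 1: no divisor's leading term divides it; move 915/4 to the remainder.
  remainder -305/4x_2 + 915/4 ≠ 0; add h_4 = -305/4x_2 + 915/4 to the basis.

The other S-polynomials (S(f_1,f_2), S(f_1,f_3), S(f_1,h_4), S(f_2,h_4), S(f_3,h_4)) all reduce to 0 modulo the current basis, so we have a Gröbner basis.
Inter-reduce: drop elements whose leading term is divisible by another's, tail-reduce, and make monic.
Reduced Gröbner basis: {x_1 + 1, x_2 - 3}.

From the last basis element, x_2 - 3 = 0, so x_2 takes values in {3}. Each choice, substituted upward through the basis, yields the corresponding point(s) of the solution set.
  x_2 = 3: the earlier basis element becomes x_1 + 1 = 0, giving x_1 = -1 — point (-1, 3).
Substituting each solution back into the original system confirms all equations vanish.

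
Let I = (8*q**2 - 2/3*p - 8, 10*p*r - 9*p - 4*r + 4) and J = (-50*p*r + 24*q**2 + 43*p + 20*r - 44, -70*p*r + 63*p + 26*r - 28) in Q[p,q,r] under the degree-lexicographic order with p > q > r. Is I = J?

Two ideals are equal iff their reduced Gröbner bases coincide (the reduced basis is unique for a fixed ordering).
Buchberger on the first generating set:
f_1 = 8*q**2 - 2/3*p - 8, LT = q**2.
f_2 = 10*p*r - 9*p - 4*r + 4, LT = p*r.

The S-polynomials (S(f_1,f_2)) all reduce to 0 modulo the current basis, so we have a Gröbner basis.
Inter-reduce: drop elements whose leading term is divisible by another's, tail-reduce, and make monic.
Reduced Gröbner basis: {p*r - 9/10*p - 2/5*r + 2/5, q**2 - 1/12*p - 1}.

Buchberger on the second generating set:
h_1 = -50*p*r + 24*q**2 + 43*p + 20*r - 44, LT = p*r.
h_2 = -70*p*r + 63*p + 26*r - 28, LT = p*r.

S(h_1,h_2): lcm = p*r. S = -12/25*q**2 + 1/25*p - 1/35*r + 12/25.
  leading term q**2: no divisor's leading term divides it; move -12/25*q**2 to the remainder.
  leading term p: no divisor's leading term divides it; move 1/25*p to the remainder.
  leading term r: no divisor's leading term divides it; move -1/35*r to the remainder.
  leading term 1: no divisor's leading term divides it; move 12/25 to the remainder.
  remainder -12/25*q**2 + 1/25*p - 1/35*r + 12/25 ≠ 0; add k_3 = -12/25*q**2 + 1/25*p - 1/35*r + 12/25 to the basis.

The other S-polynomials (S(h_1,k_3), S(h_2,k_3)) all reduce to 0 modulo the current basis, so we have a Gröbner basis.
Inter-reduce: drop elements whose leading term is divisible by another's, tail-reduce, and make monic.
Reduced Gröbner basis: {p*r - 9/10*p - 13/35*r + 2/5, q**2 - 1/12*p + 5/84*r - 1}.

Since the reduced bases disagree, the two ideals are not the same.

No, the ideals differ.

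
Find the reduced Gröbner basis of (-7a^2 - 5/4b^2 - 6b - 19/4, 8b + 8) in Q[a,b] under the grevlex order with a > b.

G = {a^2, b + 1}

The reduced Gröbner basis is the canonical form of the ideal for this ordering.

f_1 = -7a^2 - 5/4b^2 - 6b - 19/4, LT = a^2.
f_2 = 8b + 8, LT = b.

The S-polynomials (S(f_1,f_2)) all reduce to 0 modulo the current basis, so we have a Gröbner basis.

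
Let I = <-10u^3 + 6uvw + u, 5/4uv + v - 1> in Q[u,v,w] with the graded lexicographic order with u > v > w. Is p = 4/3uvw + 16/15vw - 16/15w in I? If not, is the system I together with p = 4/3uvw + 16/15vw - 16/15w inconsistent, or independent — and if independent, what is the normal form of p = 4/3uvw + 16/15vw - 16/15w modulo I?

First compute the reduced Gröbner basis of I by Buchberger's algorithm.
f_1 = -10u^3 + 6uvw + u, LT = u^3.
f_2 = 5/4uv + v - 1, LT = uv.

S(f_1,f_2): lcm = u^3v. S = -3/5uv^2w - 4/5u^2v + 4/5u^2 - 1/10uv.
  reduce S modulo (f_1, f_2):
  remainder 12/25v^2w + 4/5u^2 - 12/25vw - 16/25u - 54/125v + 54/125 ≠ 0; add h_3 = 12/25v^2w + 4/5u^2 - 12/25vw - 16/25u - 54/125v + 54/125 to the basis.

The other S-polynomials (S(f_1,h_3), S(f_2,h_3)) all reduce to 0 modulo the current basis, so we have a Gröbner basis.
Inter-reduce: drop elements whose leading term is divisible by another's, tail-reduce, and make monic.
Reduced Gröbner basis: {u^3 + 12/25vw - 1/10u - 12/25w, v^2w + 5/3u^2 - vw - 4/3u - 9/10v + 9/10, uv + 4/5v - 4/5}.
Label its elements g_1 = u^3 + 12/25vw - 1/10u - 12/25w, g_2 = v^2w + 5/3u^2 - vw - 4/3u - 9/10v + 9/10, g_3 = uv + 4/5v - 4/5.

Reduce p = 4/3uvw + 16/15vw - 16/15w modulo G:
  leading term uvw: subtract (4/3w)·g_3 from 4/3uvw + 16/15vw - 16/15w → 0
  normal form = 0.
Since the normal form is 0, p ∈ I.

4/3uvw + 16/15vw - 16/15w lies in I (it reduces to 0).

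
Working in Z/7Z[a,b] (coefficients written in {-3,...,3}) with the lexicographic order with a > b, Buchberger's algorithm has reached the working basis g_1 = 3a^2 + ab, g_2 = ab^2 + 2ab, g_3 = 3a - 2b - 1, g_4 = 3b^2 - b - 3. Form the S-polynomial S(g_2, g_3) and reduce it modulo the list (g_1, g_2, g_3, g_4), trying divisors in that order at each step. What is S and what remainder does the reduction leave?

lcm(LM(g_2), LM(g_3)) = ab^2.
S = (lcm/LT(g_2))·g_2 − (lcm/LT(g_3))·g_3 = 2ab + 3b^3 - 2b^2.
Reduce S modulo (g_1, g_2, g_3, g_4) in that order:
  leading term ab: subtract (3b)·g_3 from 2ab + 3b^3 - 2b^2 → 3b^3 - 3b^2 + 3b
  leading term b^3: subtract (b)·g_4 from 3b^3 - 3b^2 + 3b → -2b^2 - b
  leading term b^2: subtract (-3)·g_4 from -2b^2 - b → 3b - 2
  leading term b: no divisor's leading term divides it; move 3b to the remainder.
  leading term 1: no divisor's leading term divides it; move -2 to the remainder.
The remainder 3b - 2 is nonzero, so it would be added as the next basis element.
This is the inner loop of Buchberger's algorithm — each nonzero remainder becomes a new basis element.

S(g_2, g_3) = 2ab + 3b^3 - 2b^2; remainder on division = 3b - 2.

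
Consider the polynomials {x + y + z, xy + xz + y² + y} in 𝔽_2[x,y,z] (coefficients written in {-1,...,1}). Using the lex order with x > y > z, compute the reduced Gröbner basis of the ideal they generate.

f_1 = x + y + z, LT = x.
f_2 = xy + xz + y² + y, LT = xy.

S(f_1,f_2): lcm = xy. S = xz + yz + y.
  leading term xz: subtract (z)·f_1 from xz + yz + y → y + z²
  leading term y: no divisor's leading term divides it; move y to the remainder.
  leading term z²: no divisor's leading term divides it; move z² to the remainder.
  remainder y + z² ≠ 0; add g_3 = y + z² to the basis.

The other S-polynomials (S(f_1,g_3), S(f_2,g_3)) all reduce to 0 modulo the current basis, so we have a Gröbner basis.
Inter-reduce: drop elements whose leading term is divisible by another's, tail-reduce, and make monic.

G = {x + z² + z, y + z²}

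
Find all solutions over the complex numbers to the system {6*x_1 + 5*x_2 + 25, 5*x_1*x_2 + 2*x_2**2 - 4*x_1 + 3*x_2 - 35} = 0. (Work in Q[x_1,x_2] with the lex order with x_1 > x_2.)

{(0, -5), (-215/78, -22/13)}

Compute a lex Gröbner basis by Buchberger's algorithm.
f_1 = 6*x_1 + 5*x_2 + 25, LT = x_1.
f_2 = 5*x_1*x_2 - 4*x_1 + 2*x_2**2 + 3*x_2 - 35, LT = x_1*x_2.

S(f_1,f_2): lcm = x_1*x_2. S = 4/5*x_1 + 13/30*x_2**2 + 107/30*x_2 + 7.
  leading term x_1: subtract (2/15)·f_1 from 4/5*x_1 + 13/30*x_2**2 + 107/30*x_2 + 7 → 13/30*x_2**2 + 29/10*x_2 + 11/3
  leading term x_2**2: no divisor's leading term divides it; move 13/30*x_2**2 to the remainder.
  leading term x_2: no divisor's leading term divides it; move 29/10*x_2 to the remainder.
  leading term 1: no divisor's leading term divides it; move 11/3 to the remainder.
  remainder 13/30*x_2**2 + 29/10*x_2 + 11/3 ≠ 0; add h_3 = 13/30*x_2**2 + 29/10*x_2 + 11/3 to the basis.

S(f_1,h_3): leading monomials are coprime, so the S-polynomial reduces to 0 (Buchberger's first criterion).
S(f_2,h_3): lcm = x_1*x_2**2. S = -487/65*x_1*x_2 - 110/13*x_1 + 2/5*x_2**3 + 3/5*x_2**2 - 7*x_2.
  leading term x_1*x_2: subtract (-487/390*x_2)·f_1 from -487/65*x_1*x_2 - 110/13*x_1 + 2/5*x_2**3 + 3/5*x_2**2 - 7*x_2 → -110/13*x_1 + 2/5*x_2**3 + 2669/390*x_2**2 + 1889/78*x_2
  leading term x_1: subtract (-55/39)·f_1 from -110/13*x_1 + 2/5*x_2**3 + 2669/390*x_2**2 + 1889/78*x_2 → 2/5*x_2**3 + 2669/390*x_2**2 + 813/26*x_2 + 1375/39
  leading term x_2**3: subtract (12/13*x_2)·h_3 from 2/5*x_2**3 + 2669/390*x_2**2 + 813/26*x_2 + 1375/39 → 25/6*x_2**2 + 725/26*x_2 + 1375/39
  leading term x_2**2: subtract (125/13)·h_3 from 25/6*x_2**2 + 725/26*x_2 + 1375/39 → 0
  remainder 0.

Every S-polynomial of the final basis reduces to 0, so we have a Gröbner basis.
Inter-reduce: drop elements whose leading term is divisible by another's, tail-reduce, and make monic.
Reduced Gröbner basis: {x_1 + 5/6*x_2 + 25/6, x_2**2 + 87/13*x_2 + 110/13}.

The lex basis is triangular: the last element involves only x_2. Solving x_2**2 + 87/13*x_2 + 110/13 = 0 gives x_2 ∈ {-5, -22/13}; substituting each value into the earlier elements determines the remaining variables.
  x_2 = -5: the earlier basis element becomes x_1 = 0, giving x_1 = 0 — point (0, -5).
  x_2 = -22/13: the earlier basis element becomes x_1 + 215/78 = 0, giving x_1 = -215/78 — point (-215/78, -22/13).
Each listed point satisfies every original equation (direct substitution).
Zero-dimensionality of the ideal guarantees finitely many solutions over ℂ.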